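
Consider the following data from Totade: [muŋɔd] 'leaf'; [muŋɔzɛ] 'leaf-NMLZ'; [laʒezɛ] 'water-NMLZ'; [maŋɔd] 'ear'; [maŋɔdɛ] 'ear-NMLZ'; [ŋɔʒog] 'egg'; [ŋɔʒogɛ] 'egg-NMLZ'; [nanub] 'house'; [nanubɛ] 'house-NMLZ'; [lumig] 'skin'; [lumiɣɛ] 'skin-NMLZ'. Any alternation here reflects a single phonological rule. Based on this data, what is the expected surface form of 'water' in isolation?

[laʒed]

In [muŋɔd] and [muŋɔzɛ] the final segment of 'leaf' alternates: [d] ~ [z].
Compare 'ear', with invariant [d] in [maŋɔd] and [maŋɔdɛ]: an analysis with underlying /d/ and a rule producing [z] before the NMLZ suffix would wrongly predict alternation here too.
The underlying segment must be /z/; voiced fricatives become stops word-finally, yielding [d] there.
From [laʒezɛ] the stem 'water' is /laʒez/; word-finally this yields [laʒed].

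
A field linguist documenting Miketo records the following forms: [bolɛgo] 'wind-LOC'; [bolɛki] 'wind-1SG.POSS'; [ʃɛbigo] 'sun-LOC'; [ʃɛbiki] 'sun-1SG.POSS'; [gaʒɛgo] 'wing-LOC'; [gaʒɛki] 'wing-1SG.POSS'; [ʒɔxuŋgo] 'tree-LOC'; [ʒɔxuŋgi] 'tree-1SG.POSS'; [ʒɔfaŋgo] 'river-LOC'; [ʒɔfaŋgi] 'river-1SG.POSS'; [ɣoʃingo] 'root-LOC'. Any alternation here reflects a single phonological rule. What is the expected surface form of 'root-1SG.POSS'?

[ɣoʃingi]

The 1SG.POSS morpheme has two allomorphs, [-gi] and [-ki].
By contrast the LOC suffix keeps its initial [g] throughout — that segment must be underlying.
So the underlying form is /-ki/, and voiceless stops become voiced after a nasal.
After 'root', which ends in a nasal, the suffix surfaces as [-gi], giving [ɣoʃingi].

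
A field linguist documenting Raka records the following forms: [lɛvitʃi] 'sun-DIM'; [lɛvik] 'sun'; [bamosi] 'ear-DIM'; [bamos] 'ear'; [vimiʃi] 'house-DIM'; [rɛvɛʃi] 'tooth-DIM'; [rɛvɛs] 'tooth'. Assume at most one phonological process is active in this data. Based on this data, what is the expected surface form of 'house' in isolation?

In [rɛvɛʃi] and [rɛvɛs] the final segment of 'tooth' alternates: [ʃ] ~ [s].
Compare 'ear', with invariant [s] in [bamosi] and [bamos]: an analysis with underlying /s/ and a rule producing [ʃ] before the DIM suffix would wrongly predict alternation here too.
The underlying segment must be /ʃ/; palato-alveolar /tʃ/ and /ʃ/ become [k] and [s] when no front vowel follows, yielding [s] there.
From [vimiʃi] the stem 'house' is /vimiʃ/; when no front vowel follows this yields [vimis].

[vimis]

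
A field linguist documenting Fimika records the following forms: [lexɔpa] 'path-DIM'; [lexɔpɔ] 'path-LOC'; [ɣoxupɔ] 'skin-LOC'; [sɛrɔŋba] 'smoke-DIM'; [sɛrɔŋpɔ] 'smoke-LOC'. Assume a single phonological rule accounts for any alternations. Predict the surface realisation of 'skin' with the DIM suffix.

[ɣoxupa]

The DIM morpheme has two allomorphs, [-ba] and [-pa].
By contrast the LOC suffix keeps its initial [p] throughout — that segment must be underlying.
So the underlying form is /-ba/, and voiced stops become voiceless after a vowel.
After 'skin', which ends in a vowel, the suffix surfaces as [-pa], giving [ɣoxupa].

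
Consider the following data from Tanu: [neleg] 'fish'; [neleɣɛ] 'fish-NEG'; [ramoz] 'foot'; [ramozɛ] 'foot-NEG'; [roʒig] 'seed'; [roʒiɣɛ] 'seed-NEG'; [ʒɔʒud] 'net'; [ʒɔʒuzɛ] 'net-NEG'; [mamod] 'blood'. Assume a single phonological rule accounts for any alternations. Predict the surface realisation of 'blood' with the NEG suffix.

[mamozɛ]

The root 'net' surfaces as [ʒɔʒud] and [ʒɔʒuzɛ], with a stem-final [d] ~ [z] alternation.
If /z/ were underlying and a rule turned it into [d] in isolation, 'foot' would also alternate; but it has [z] in both [ramoz] and [ramozɛ].
Therefore /d/ is basic and [z] is derived by intervocalic spirantization (voiced stops become fricatives between vowels).
The one attested form of 'blood', [mamod], shows underlying /mamod/. Applying the same rule between vowels gives [mamozɛ].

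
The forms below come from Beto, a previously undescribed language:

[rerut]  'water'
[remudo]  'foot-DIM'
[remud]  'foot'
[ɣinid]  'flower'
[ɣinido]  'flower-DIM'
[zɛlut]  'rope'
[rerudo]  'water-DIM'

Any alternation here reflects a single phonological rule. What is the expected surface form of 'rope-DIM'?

The stem for 'water' ends in [t] in [rerut] but [d] in [rerudo].
Compare 'flower', with invariant [d] in [ɣinid] and [ɣinido]: an analysis with underlying /d/ and a rule producing [t] in isolation would wrongly predict alternation here too.
The alternation reflects intervocalic voicing: voiceless stops become voiced between vowels. /t/ is underlying.
From [zɛlut] the stem 'rope' is /zɛlut/; between vowels this yields [zɛludo].

[zɛludo]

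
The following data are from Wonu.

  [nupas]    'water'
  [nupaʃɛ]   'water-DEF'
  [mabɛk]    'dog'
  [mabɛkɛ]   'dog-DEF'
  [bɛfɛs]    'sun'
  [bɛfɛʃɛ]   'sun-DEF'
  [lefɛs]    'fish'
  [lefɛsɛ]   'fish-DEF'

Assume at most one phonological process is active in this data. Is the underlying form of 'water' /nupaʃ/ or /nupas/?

'water' shows [s] ~ [ʃ] at the end of the stem ([nupas] vs [nupaʃɛ]).
The stem 'fish' ([lefɛs], [lefɛsɛ]) shows [s] unchanged in both environments, so [s] cannot be basic with [ʃ] derived before the DEF suffix.
The underlying segment must be /ʃ/; palato-alveolar /ʃ/ becomes [s] when no front vowel follows, yielding [s] there.

/nupaʃ/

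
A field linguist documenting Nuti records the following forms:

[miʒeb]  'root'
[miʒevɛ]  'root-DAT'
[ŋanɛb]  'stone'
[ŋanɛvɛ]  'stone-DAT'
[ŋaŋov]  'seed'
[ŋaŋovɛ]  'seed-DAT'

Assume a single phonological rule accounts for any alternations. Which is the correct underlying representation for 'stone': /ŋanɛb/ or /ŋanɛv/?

/ŋanɛb/

'stone' shows [b] ~ [v] at the end of the stem ([ŋanɛb] vs [ŋanɛvɛ]).
The stem 'seed' ([ŋaŋov], [ŋaŋovɛ]) shows [v] unchanged in both environments, so [v] cannot be basic with [b] derived in isolation.
So /b/ is underlying, and a rule of intervocalic spirantization — voiced stops become fricatives between vowels — gives [v].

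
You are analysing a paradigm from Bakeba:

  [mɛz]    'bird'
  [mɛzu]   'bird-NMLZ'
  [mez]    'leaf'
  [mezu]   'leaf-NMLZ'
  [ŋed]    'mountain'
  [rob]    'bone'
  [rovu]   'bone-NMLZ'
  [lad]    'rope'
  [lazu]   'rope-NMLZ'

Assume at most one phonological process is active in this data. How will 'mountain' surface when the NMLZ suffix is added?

[ŋezu]

In [lad] and [lazu] the final segment of 'rope' alternates: [d] ~ [z].
If /z/ were underlying and a rule turned it into [d] in isolation, 'bird' would also alternate; but it has [z] in both [mɛz] and [mɛzu].
The underlying segment must be /d/; voiced stops become fricatives between vowels, yielding [z] there.
The one attested form of 'mountain', [ŋed], shows underlying /ŋed/. Applying the same rule between vowels gives [ŋezu].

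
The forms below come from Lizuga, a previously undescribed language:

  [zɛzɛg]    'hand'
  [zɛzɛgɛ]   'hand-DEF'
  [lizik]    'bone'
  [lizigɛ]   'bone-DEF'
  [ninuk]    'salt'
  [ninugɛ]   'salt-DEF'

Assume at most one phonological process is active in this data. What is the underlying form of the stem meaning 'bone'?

The root 'bone' surfaces as [lizik] and [lizigɛ], with a stem-final [k] ~ [g] alternation.
Compare 'hand', with invariant [g] in [zɛzɛg] and [zɛzɛgɛ]: an analysis with underlying /g/ and a rule producing [k] in isolation would wrongly predict alternation here too.
The underlying segment must be /k/; voiceless stops become voiced between vowels, yielding [g] there.
The underlying form of 'bone' is therefore /lizik/.

/lizik/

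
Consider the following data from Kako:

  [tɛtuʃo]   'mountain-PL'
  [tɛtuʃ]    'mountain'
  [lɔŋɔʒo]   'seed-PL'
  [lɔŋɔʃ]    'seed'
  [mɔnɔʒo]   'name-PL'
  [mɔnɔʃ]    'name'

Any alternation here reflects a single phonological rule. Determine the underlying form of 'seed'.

/lɔŋɔʒ/

The stem for 'seed' ends in [ʒ] in [lɔŋɔʒo] but [ʃ] in [lɔŋɔʃ].
Compare 'mountain', with invariant [ʃ] in [tɛtuʃo] and [tɛtuʃ]: an analysis with underlying /ʃ/ and a rule producing [ʒ] before the PL suffix would wrongly predict alternation here too.
Therefore /ʒ/ is basic and [ʃ] is derived by word-final obstruent devoicing (voiced obstruents become voiceless word-finally).
The underlying form of 'seed' is therefore /lɔŋɔʒ/.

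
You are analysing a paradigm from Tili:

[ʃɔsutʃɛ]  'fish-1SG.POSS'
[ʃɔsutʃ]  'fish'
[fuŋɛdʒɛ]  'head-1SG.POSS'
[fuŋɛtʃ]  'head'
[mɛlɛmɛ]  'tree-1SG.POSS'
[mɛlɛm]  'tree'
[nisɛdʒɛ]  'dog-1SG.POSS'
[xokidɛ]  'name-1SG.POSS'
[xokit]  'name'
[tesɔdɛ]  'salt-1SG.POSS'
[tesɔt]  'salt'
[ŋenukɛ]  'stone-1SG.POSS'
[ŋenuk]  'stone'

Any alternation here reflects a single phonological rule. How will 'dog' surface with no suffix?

[nisɛtʃ]

'head' shows [dʒ] ~ [tʃ] at the end of the stem ([fuŋɛdʒɛ] vs [fuŋɛtʃ]).
But 'fish' keeps [tʃ] in both environments ([ʃɔsutʃɛ], [ʃɔsutʃ]), so there is no rule changing /tʃ/ to [dʒ] before the 1SG.POSS suffix.
The alternation reflects word-final obstruent devoicing: voiced obstruents become voiceless word-finally. /dʒ/ is underlying.
The one attested form of 'dog', [nisɛdʒɛ], shows underlying /nisɛdʒ/. Applying the same rule word-finally gives [nisɛtʃ].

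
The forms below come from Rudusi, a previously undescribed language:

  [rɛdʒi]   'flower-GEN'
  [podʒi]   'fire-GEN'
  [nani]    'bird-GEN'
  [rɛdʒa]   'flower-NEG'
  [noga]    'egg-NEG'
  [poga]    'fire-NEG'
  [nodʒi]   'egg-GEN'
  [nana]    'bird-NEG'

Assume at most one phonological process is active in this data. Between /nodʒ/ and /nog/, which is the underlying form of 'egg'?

In [nodʒi] and [noga] the final segment of 'egg' alternates: [dʒ] ~ [g].
Compare 'flower', with invariant [dʒ] in [rɛdʒi] and [rɛdʒa]: an analysis with underlying /dʒ/ and a rule producing [g] before the NEG suffix would wrongly predict alternation here too.
The underlying segment must be /g/; /g/ becomes palato-alveolar [dʒ] before a front vowel, yielding [dʒ] there.

/nog/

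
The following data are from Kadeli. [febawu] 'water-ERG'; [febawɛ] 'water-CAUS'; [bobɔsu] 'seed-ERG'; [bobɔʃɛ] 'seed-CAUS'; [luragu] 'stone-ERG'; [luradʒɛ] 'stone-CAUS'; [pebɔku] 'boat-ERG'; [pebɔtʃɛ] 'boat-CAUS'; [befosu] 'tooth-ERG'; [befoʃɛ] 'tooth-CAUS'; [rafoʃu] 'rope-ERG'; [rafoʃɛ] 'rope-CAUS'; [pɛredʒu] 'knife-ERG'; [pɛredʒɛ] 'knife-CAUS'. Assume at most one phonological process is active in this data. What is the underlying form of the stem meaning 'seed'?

/bobɔs/

'seed' shows [s] ~ [ʃ] at the end of the stem ([bobɔsu] vs [bobɔʃɛ]).
The stem 'rope' ([rafoʃu], [rafoʃɛ]) shows [ʃ] unchanged in both environments, so [ʃ] cannot be basic with [s] derived before the ERG suffix.
So /s/ is underlying, and a rule of palatalization before a front vowel — /k/, /g/ and /s/ become palato-alveolar [tʃ], [dʒ] and [ʃ] before a front vowel — gives [ʃ].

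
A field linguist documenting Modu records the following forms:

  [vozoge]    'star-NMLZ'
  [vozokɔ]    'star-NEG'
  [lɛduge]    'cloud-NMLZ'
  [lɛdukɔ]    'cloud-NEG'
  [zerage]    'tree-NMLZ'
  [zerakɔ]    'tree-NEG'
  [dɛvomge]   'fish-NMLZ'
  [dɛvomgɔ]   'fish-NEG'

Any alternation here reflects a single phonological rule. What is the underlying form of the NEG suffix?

/-kɔ/

The NEG morpheme has two allomorphs, [-gɔ] and [-kɔ].
By contrast the NMLZ suffix keeps its initial [g] throughout — that segment must be underlying.
The NEG suffix is therefore /-kɔ/ underlyingly, with post-nasal voicing: voiceless stops become voiced after a nasal.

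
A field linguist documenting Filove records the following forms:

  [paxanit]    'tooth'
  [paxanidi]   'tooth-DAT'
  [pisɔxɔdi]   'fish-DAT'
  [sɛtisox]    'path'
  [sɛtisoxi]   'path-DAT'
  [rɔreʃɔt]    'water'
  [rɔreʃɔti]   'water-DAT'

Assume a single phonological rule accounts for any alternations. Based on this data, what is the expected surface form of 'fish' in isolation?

The stem for 'tooth' ends in [t] in [paxanit] but [d] in [paxanidi].
If /t/ were underlying and a rule turned it into [d] before the DAT suffix, 'water' would also alternate; but it has [t] in both [rɔreʃɔt] and [rɔreʃɔti].
The underlying segment must be /d/; voiced obstruents become voiceless word-finally, yielding [t] there.
From [pisɔxɔdi] the stem 'fish' is /pisɔxɔd/; word-finally this yields [pisɔxɔt].

[pisɔxɔt]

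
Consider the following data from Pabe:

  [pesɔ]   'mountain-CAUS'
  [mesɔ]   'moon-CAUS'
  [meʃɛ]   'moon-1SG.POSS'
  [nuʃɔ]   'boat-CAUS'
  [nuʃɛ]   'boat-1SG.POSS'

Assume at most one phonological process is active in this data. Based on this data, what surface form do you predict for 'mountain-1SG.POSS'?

The root 'moon' surfaces as [mesɔ] and [meʃɛ], with a stem-final [s] ~ [ʃ] alternation.
But 'boat' keeps [ʃ] in both environments ([nuʃɔ], [nuʃɛ]), so there is no rule changing /ʃ/ to [s] before the CAUS suffix.
Therefore /s/ is basic and [ʃ] is derived by palatalization before a front vowel (/s/ becomes palato-alveolar [ʃ] before a front vowel).
From [pesɔ] the stem 'mountain' is /pes/; before a front vowel this yields [peʃɛ].

[peʃɛ]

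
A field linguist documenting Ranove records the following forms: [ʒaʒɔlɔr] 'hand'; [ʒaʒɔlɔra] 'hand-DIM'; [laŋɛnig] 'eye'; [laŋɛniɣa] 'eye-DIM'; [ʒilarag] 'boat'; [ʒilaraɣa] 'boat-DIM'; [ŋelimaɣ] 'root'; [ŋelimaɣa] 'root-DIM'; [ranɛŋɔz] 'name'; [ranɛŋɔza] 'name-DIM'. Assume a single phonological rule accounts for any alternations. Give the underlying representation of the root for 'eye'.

/laŋɛnig/

The root 'eye' surfaces as [laŋɛnig] and [laŋɛniɣa], with a stem-final [g] ~ [ɣ] alternation.
If /ɣ/ were underlying and a rule turned it into [g] in isolation, 'root' would also alternate; but it has [ɣ] in both [ŋelimaɣ] and [ŋelimaɣa].
The underlying segment must be /g/; voiced stops become fricatives between vowels, yielding [ɣ] there.
The underlying form of 'eye' is therefore /laŋɛnig/.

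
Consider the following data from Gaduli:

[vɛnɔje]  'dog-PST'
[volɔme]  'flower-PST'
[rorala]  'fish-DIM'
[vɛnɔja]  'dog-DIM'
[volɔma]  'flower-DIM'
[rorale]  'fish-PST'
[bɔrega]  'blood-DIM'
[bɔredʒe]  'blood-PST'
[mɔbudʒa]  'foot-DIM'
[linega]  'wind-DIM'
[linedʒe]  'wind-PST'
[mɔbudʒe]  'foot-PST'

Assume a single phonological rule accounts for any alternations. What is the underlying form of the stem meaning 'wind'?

'wind' shows [g] ~ [dʒ] at the end of the stem ([linega] vs [linedʒe]).
Compare 'foot', with invariant [dʒ] in [mɔbudʒa] and [mɔbudʒe]: an analysis with underlying /dʒ/ and a rule producing [g] before the DIM suffix would wrongly predict alternation here too.
The alternation reflects palatalization before a front vowel: /g/ becomes palato-alveolar [dʒ] before a front vowel. /g/ is underlying.
So 'wind' = /lineg/.

/lineg/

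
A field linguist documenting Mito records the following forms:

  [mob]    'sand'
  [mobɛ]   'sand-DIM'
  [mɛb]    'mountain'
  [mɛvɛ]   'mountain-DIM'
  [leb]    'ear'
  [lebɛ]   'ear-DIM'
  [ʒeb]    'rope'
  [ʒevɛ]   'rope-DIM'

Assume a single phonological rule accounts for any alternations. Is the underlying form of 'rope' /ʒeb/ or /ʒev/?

/ʒev/

In [ʒeb] and [ʒevɛ] the final segment of 'rope' alternates: [b] ~ [v].
If /b/ were underlying and a rule turned it into [v] before the DIM suffix, 'sand' would also alternate; but it has [b] in both [mob] and [mobɛ].
The alternation reflects word-final hardening: voiced fricatives become stops word-finally. /v/ is underlying.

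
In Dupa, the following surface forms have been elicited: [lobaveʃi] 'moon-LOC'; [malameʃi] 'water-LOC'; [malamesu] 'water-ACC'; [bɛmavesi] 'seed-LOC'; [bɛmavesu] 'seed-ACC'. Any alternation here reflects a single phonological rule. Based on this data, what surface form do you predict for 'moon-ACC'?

[lobavesu]

The stem for 'water' ends in [ʃ] in [malameʃi] but [s] in [malamesu].
The stem 'seed' ([bɛmavesi], [bɛmavesu]) shows [s] unchanged in both environments, so [s] cannot be basic with [ʃ] derived before the LOC suffix.
The alternation reflects depalatalization: palato-alveolar /ʃ/ becomes [s] when no front vowel follows. /ʃ/ is underlying.
From [lobaveʃi] the stem 'moon' is /lobaveʃ/; when no front vowel follows this yields [lobavesu].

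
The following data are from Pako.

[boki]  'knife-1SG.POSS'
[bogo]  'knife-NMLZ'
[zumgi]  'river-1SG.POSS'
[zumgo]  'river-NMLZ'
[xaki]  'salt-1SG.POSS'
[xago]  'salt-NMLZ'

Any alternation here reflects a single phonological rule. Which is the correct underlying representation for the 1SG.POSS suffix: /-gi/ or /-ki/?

The 1SG.POSS suffix surfaces as [-gi] and [-ki], depending on the final segment of the stem.
By contrast the NMLZ suffix keeps its initial [g] throughout — that segment must be underlying.
So the underlying form is /-ki/, and voiceless stops become voiced after a nasal.

/-ki/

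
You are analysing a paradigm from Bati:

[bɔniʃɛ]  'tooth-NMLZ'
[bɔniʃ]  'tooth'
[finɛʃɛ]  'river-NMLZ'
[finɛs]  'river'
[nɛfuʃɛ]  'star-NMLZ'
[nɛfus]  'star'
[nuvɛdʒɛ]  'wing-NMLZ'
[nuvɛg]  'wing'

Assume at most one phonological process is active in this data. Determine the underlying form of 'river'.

The root 'river' surfaces as [finɛʃɛ] and [finɛs], with a stem-final [ʃ] ~ [s] alternation.
But 'tooth' keeps [ʃ] in both environments ([bɔniʃɛ], [bɔniʃ]), so there is no rule changing /ʃ/ to [s] in isolation.
The underlying segment must be /s/; /g/ and /s/ become palato-alveolar [dʒ] and [ʃ] before a front vowel, yielding [ʃ] there.
Hence 'river' is /finɛs/ underlyingly.

/finɛs/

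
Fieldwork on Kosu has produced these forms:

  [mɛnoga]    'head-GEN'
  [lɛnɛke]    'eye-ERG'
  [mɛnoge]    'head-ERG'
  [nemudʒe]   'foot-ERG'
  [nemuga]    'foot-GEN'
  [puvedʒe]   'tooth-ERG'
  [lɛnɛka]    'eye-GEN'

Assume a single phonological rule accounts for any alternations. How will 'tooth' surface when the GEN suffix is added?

[puvega]

In [nemuga] and [nemudʒe] the final segment of 'foot' alternates: [g] ~ [dʒ].
But 'head' keeps [g] in both environments ([mɛnoga], [mɛnoge]), so there is no rule changing /g/ to [dʒ] before the ERG suffix.
The alternation reflects depalatalization: palato-alveolar /dʒ/ becomes [g] when no front vowel follows. /dʒ/ is underlying.
The one attested form of 'tooth', [puvedʒe], shows underlying /puvedʒ/. Applying the same rule when no front vowel follows gives [puvega].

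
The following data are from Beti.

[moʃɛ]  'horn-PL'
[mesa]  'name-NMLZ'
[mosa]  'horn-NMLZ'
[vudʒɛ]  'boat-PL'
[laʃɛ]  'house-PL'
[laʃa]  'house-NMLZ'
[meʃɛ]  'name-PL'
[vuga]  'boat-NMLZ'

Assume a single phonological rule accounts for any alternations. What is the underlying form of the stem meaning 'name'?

The root 'name' surfaces as [mesa] and [meʃɛ], with a stem-final [s] ~ [ʃ] alternation.
The stem 'house' ([laʃa], [laʃɛ]) shows [ʃ] unchanged in both environments, so [ʃ] cannot be basic with [s] derived before the NMLZ suffix.
Therefore /s/ is basic and [ʃ] is derived by palatalization before a front vowel (/g/ and /s/ become palato-alveolar [dʒ] and [ʃ] before a front vowel).

/mes/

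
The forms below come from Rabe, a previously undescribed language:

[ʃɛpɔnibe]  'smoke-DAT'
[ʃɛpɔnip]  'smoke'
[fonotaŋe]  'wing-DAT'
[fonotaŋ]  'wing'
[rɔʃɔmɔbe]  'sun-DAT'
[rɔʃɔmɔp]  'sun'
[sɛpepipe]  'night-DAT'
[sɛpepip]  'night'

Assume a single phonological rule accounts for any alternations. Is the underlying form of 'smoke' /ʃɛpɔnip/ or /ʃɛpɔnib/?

/ʃɛpɔnib/

In [ʃɛpɔnibe] and [ʃɛpɔnip] the final segment of 'smoke' alternates: [b] ~ [p].
Compare 'night', with invariant [p] in [sɛpepipe] and [sɛpepip]: an analysis with underlying /p/ and a rule producing [b] before the DAT suffix would wrongly predict alternation here too.
So /b/ is underlying, and a rule of word-final obstruent devoicing — voiced obstruents become voiceless word-finally — gives [p].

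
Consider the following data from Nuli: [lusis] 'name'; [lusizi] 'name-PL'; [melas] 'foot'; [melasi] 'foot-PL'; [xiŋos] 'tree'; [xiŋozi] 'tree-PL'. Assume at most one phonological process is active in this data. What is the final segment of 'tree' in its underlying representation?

/z/

'tree' shows [s] ~ [z] at the end of the stem ([xiŋos] vs [xiŋozi]).
But 'foot' keeps [s] in both environments ([melas], [melasi]), so there is no rule changing /s/ to [z] before the PL suffix.
So /z/ is underlying, and a rule of word-final obstruent devoicing — voiced obstruents become voiceless word-finally — gives [s].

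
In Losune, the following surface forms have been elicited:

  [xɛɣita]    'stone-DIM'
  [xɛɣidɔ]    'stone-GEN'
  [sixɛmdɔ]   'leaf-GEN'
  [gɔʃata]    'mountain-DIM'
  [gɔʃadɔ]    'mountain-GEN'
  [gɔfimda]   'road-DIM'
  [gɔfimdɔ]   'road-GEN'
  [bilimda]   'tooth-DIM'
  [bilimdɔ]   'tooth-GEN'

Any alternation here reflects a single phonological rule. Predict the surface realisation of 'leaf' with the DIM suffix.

The DIM morpheme has two allomorphs, [-da] and [-ta].
The GEN suffix, which begins with [d], is invariant after every stem; so [d] is not altered by any rule here.
The DIM suffix is therefore /-ta/ underlyingly, with post-nasal voicing: voiceless stops become voiced after a nasal.
After 'leaf', which ends in a nasal, the suffix surfaces as [-da], giving [sixɛmda].

[sixɛmda]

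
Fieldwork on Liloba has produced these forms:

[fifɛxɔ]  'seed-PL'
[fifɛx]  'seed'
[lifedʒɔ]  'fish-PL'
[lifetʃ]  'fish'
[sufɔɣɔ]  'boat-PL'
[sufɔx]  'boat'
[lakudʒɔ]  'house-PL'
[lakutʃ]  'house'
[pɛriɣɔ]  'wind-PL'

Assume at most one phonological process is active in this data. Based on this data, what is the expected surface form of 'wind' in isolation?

'boat' shows [ɣ] ~ [x] at the end of the stem ([sufɔɣɔ] vs [sufɔx]).
But 'seed' keeps [x] in both environments ([fifɛxɔ], [fifɛx]), so there is no rule changing /x/ to [ɣ] before the PL suffix.
The underlying segment must be /ɣ/; voiced obstruents become voiceless word-finally, yielding [x] there.
From [pɛriɣɔ] the stem 'wind' is /pɛriɣ/; word-finally this yields [pɛrix].

[pɛrix]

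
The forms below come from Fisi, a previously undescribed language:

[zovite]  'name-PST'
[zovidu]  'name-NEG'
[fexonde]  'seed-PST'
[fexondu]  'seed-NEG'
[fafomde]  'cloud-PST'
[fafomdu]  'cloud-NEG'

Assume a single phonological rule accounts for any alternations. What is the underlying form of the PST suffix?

The PST suffix surfaces as [-de] and [-te], depending on the final segment of the stem.
The NEG suffix, which begins with [d], is invariant after every stem; so [d] is not altered by any rule here.
The PST suffix is therefore /-te/ underlyingly, with post-nasal voicing: voiceless stops become voiced after a nasal.

/-te/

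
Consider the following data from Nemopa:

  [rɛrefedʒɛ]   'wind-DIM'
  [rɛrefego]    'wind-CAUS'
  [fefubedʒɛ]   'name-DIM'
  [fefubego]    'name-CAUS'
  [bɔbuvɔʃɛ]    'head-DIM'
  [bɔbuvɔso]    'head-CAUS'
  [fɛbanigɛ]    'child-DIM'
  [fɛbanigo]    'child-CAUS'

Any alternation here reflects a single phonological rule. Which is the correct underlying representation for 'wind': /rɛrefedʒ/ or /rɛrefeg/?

/rɛrefedʒ/

'wind' shows [dʒ] ~ [g] at the end of the stem ([rɛrefedʒɛ] vs [rɛrefego]).
The stem 'child' ([fɛbanigɛ], [fɛbanigo]) shows [g] unchanged in both environments, so [g] cannot be basic with [dʒ] derived before the DIM suffix.
So /dʒ/ is underlying, and a rule of depalatalization — palato-alveolar /dʒ/ and /ʃ/ become [g] and [s] when no front vowel follows — gives [g].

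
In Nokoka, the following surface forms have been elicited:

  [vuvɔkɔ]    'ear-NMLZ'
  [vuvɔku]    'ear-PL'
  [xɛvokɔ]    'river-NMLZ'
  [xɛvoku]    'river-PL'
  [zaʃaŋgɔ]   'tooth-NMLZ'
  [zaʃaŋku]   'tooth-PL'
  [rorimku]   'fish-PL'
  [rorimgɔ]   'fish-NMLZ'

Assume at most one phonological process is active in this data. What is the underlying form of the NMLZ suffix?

The NMLZ suffix surfaces as [-gɔ] and [-kɔ], depending on the final segment of the stem.
By contrast the PL suffix keeps its initial [k] throughout — that segment must be underlying.
So the underlying form is /-gɔ/, and voiced stops become voiceless after a vowel.

/-gɔ/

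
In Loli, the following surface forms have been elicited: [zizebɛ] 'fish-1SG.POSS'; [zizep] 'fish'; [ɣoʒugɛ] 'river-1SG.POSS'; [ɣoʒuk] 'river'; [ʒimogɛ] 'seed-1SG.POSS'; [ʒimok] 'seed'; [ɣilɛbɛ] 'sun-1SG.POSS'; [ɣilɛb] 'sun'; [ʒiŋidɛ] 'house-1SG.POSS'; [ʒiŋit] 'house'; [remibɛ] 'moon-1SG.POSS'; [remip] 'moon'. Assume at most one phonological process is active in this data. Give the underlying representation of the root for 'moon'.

/remip/

The root 'moon' surfaces as [remibɛ] and [remip], with a stem-final [b] ~ [p] alternation.
If /b/ were underlying and a rule turned it into [p] in isolation, 'sun' would also alternate; but it has [b] in both [ɣilɛbɛ] and [ɣilɛb].
Therefore /p/ is basic and [b] is derived by intervocalic voicing (voiceless stops become voiced between vowels).
So 'moon' = /remip/.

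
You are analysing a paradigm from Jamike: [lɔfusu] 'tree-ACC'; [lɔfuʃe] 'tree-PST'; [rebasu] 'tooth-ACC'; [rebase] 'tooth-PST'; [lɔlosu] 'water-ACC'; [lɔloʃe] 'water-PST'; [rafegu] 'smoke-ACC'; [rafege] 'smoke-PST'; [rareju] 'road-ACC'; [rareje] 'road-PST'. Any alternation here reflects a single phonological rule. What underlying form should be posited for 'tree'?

'tree' shows [s] ~ [ʃ] at the end of the stem ([lɔfusu] vs [lɔfuʃe]).
The stem 'tooth' ([rebasu], [rebase]) shows [s] unchanged in both environments, so [s] cannot be basic with [ʃ] derived before the PST suffix.
The alternation reflects depalatalization: palato-alveolar /ʃ/ becomes [s] when no front vowel follows. /ʃ/ is underlying.

/lɔfuʃ/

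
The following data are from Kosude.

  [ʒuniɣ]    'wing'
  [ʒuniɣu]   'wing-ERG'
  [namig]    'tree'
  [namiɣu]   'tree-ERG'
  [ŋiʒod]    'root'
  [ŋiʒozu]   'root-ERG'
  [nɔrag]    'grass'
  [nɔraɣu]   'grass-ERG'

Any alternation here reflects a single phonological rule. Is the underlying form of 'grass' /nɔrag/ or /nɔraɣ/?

The root 'grass' surfaces as [nɔrag] and [nɔraɣu], with a stem-final [g] ~ [ɣ] alternation.
Compare 'wing', with invariant [ɣ] in [ʒuniɣ] and [ʒuniɣu]: an analysis with underlying /ɣ/ and a rule producing [g] in isolation would wrongly predict alternation here too.
The underlying segment must be /g/; voiced stops become fricatives between vowels, yielding [ɣ] there.

/nɔrag/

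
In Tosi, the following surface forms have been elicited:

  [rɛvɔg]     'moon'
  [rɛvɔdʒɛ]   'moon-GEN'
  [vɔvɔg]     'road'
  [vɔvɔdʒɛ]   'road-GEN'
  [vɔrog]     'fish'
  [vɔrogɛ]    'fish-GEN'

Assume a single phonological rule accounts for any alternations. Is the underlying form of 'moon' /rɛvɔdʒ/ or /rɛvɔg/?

/rɛvɔdʒ/

'moon' shows [g] ~ [dʒ] at the end of the stem ([rɛvɔg] vs [rɛvɔdʒɛ]).
Compare 'fish', with invariant [g] in [vɔrog] and [vɔrogɛ]: an analysis with underlying /g/ and a rule producing [dʒ] before the GEN suffix would wrongly predict alternation here too.
The alternation reflects depalatalization: palato-alveolar /dʒ/ becomes [g] when no front vowel follows. /dʒ/ is underlying.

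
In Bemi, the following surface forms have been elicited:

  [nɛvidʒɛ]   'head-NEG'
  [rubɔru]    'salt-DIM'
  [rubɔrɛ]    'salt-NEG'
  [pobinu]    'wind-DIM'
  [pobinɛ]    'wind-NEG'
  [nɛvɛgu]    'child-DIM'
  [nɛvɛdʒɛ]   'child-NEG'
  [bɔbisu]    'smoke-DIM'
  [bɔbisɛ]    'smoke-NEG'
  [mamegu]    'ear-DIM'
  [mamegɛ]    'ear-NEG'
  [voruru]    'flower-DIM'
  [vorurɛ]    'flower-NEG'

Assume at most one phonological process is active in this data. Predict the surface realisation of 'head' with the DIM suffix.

In [nɛvɛgu] and [nɛvɛdʒɛ] the final segment of 'child' alternates: [g] ~ [dʒ].
But 'ear' keeps [g] in both environments ([mamegu], [mamegɛ]), so there is no rule changing /g/ to [dʒ] before the NEG suffix.
Therefore /dʒ/ is basic and [g] is derived by depalatalization (palato-alveolar /dʒ/ becomes [g] when no front vowel follows).
The one attested form of 'head', [nɛvidʒɛ], shows underlying /nɛvidʒ/. Applying the same rule when no front vowel follows gives [nɛvigu].

[nɛvigu]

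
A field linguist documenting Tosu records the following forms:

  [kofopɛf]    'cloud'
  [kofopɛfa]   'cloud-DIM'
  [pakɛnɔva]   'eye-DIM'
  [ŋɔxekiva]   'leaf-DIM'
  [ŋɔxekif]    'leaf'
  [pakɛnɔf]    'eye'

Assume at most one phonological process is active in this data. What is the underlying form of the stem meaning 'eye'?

/pakɛnɔv/

In [pakɛnɔva] and [pakɛnɔf] the final segment of 'eye' alternates: [v] ~ [f].
If /f/ were underlying and a rule turned it into [v] before the DIM suffix, 'cloud' would also alternate; but it has [f] in both [kofopɛfa] and [kofopɛf].
The underlying segment must be /v/; voiced obstruents become voiceless word-finally, yielding [f] there.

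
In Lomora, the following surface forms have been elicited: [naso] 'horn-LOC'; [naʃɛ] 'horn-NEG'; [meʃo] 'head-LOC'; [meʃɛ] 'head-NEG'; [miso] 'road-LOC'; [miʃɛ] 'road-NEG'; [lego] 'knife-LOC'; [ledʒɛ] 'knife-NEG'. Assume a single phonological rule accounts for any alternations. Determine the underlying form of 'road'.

The stem for 'road' ends in [s] in [miso] but [ʃ] in [miʃɛ].
If /ʃ/ were underlying and a rule turned it into [s] before the LOC suffix, 'head' would also alternate; but it has [ʃ] in both [meʃo] and [meʃɛ].
So /s/ is underlying, and a rule of palatalization before a front vowel — /g/ and /s/ become palato-alveolar [dʒ] and [ʃ] before a front vowel — gives [ʃ].
So 'road' = /mis/.

/mis/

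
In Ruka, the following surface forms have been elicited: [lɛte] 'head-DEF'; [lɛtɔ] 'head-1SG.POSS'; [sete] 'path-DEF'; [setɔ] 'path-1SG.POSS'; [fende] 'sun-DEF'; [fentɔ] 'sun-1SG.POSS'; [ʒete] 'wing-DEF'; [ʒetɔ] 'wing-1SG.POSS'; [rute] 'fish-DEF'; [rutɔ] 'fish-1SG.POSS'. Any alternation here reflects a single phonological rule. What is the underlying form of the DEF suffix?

The DEF suffix surfaces as [-de] and [-te], depending on the final segment of the stem.
The 1SG.POSS suffix, which begins with [t], is invariant after every stem; so [t] is not altered by any rule here.
So the underlying form is /-de/, and voiced stops become voiceless after a vowel.

/-de/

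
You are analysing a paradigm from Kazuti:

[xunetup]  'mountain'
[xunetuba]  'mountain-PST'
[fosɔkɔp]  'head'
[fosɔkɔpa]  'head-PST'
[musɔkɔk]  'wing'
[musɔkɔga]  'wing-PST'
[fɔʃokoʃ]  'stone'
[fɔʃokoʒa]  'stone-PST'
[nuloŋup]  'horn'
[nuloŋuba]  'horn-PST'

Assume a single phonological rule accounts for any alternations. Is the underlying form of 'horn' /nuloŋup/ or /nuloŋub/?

/nuloŋub/

In [nuloŋup] and [nuloŋuba] the final segment of 'horn' alternates: [p] ~ [b].
If /p/ were underlying and a rule turned it into [b] before the PST suffix, 'head' would also alternate; but it has [p] in both [fosɔkɔp] and [fosɔkɔpa].
The underlying segment must be /b/; voiced obstruents become voiceless word-finally, yielding [p] there.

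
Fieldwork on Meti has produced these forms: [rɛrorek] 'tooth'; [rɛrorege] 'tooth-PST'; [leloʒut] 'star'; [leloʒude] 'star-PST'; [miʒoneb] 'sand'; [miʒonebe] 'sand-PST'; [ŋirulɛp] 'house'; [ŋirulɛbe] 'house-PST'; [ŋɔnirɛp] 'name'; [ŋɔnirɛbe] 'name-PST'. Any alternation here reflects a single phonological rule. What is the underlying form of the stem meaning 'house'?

In [ŋirulɛp] and [ŋirulɛbe] the final segment of 'house' alternates: [p] ~ [b].
Compare 'sand', with invariant [b] in [miʒoneb] and [miʒonebe]: an analysis with underlying /b/ and a rule producing [p] in isolation would wrongly predict alternation here too.
So /p/ is underlying, and a rule of intervocalic voicing — voiceless stops become voiced between vowels — gives [b].

/ŋirulɛp/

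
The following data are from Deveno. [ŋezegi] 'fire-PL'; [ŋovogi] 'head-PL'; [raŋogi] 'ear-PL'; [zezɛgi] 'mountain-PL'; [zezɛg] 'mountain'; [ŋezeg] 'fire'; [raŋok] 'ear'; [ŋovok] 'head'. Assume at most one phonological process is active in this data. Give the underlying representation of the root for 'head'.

The stem for 'head' ends in [k] in [ŋovok] but [g] in [ŋovogi].
The stem 'fire' ([ŋezeg], [ŋezegi]) shows [g] unchanged in both environments, so [g] cannot be basic with [k] derived in isolation.
The underlying segment must be /k/; voiceless stops become voiced between vowels, yielding [g] there.
The underlying form of 'head' is therefore /ŋovok/.

/ŋovok/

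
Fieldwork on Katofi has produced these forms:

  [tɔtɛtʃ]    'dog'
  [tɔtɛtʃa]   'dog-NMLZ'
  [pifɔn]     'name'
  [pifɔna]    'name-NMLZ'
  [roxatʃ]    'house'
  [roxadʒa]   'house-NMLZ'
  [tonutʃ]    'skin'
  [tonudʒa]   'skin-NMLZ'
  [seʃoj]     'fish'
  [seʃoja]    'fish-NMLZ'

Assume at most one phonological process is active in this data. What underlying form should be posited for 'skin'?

'skin' shows [tʃ] ~ [dʒ] at the end of the stem ([tonutʃ] vs [tonudʒa]).
Compare 'dog', with invariant [tʃ] in [tɔtɛtʃ] and [tɔtɛtʃa]: an analysis with underlying /tʃ/ and a rule producing [dʒ] before the NMLZ suffix would wrongly predict alternation here too.
The underlying segment must be /dʒ/; voiced obstruents become voiceless word-finally, yielding [tʃ] there.
The underlying form of 'skin' is therefore /tonudʒ/.

/tonudʒ/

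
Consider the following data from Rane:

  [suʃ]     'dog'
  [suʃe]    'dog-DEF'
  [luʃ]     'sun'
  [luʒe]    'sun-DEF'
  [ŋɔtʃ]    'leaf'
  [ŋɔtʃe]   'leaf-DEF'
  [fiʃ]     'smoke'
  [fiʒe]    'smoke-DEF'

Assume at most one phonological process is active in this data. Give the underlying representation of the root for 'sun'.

In [luʃ] and [luʒe] the final segment of 'sun' alternates: [ʃ] ~ [ʒ].
But 'dog' keeps [ʃ] in both environments ([suʃ], [suʃe]), so there is no rule changing /ʃ/ to [ʒ] before the DEF suffix.
The underlying segment must be /ʒ/; voiced obstruents become voiceless word-finally, yielding [ʃ] there.
Hence 'sun' is /luʒ/ underlyingly.

/luʒ/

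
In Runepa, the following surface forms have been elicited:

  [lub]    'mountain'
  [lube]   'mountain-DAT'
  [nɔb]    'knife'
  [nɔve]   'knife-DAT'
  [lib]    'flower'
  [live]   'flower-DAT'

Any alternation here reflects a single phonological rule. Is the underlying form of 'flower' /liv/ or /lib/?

The root 'flower' surfaces as [lib] and [live], with a stem-final [b] ~ [v] alternation.
The stem 'mountain' ([lub], [lube]) shows [b] unchanged in both environments, so [b] cannot be basic with [v] derived before the DAT suffix.
So /v/ is underlying, and a rule of word-final hardening — voiced fricatives become stops word-finally — gives [b].

/liv/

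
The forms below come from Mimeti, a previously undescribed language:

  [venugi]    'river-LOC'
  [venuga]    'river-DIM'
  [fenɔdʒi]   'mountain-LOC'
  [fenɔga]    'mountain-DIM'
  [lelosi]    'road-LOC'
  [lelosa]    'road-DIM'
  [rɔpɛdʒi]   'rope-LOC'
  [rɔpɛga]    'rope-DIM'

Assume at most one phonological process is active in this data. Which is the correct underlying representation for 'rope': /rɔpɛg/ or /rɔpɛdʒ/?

The root 'rope' surfaces as [rɔpɛdʒi] and [rɔpɛga], with a stem-final [dʒ] ~ [g] alternation.
If /g/ were underlying and a rule turned it into [dʒ] before the LOC suffix, 'river' would also alternate; but it has [g] in both [venugi] and [venuga].
So /dʒ/ is underlying, and a rule of depalatalization — palato-alveolar /dʒ/ becomes [g] when no front vowel follows — gives [g].

/rɔpɛdʒ/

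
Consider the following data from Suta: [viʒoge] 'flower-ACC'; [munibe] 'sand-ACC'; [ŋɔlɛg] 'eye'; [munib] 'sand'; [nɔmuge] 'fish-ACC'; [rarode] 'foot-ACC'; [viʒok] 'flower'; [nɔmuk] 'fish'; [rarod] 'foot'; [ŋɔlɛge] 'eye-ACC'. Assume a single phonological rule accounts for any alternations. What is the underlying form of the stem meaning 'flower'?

/viʒok/

The root 'flower' surfaces as [viʒok] and [viʒoge], with a stem-final [k] ~ [g] alternation.
But 'eye' keeps [g] in both environments ([ŋɔlɛg], [ŋɔlɛge]), so there is no rule changing /g/ to [k] in isolation.
Therefore /k/ is basic and [g] is derived by intervocalic voicing (voiceless stops become voiced between vowels).
So 'flower' = /viʒok/.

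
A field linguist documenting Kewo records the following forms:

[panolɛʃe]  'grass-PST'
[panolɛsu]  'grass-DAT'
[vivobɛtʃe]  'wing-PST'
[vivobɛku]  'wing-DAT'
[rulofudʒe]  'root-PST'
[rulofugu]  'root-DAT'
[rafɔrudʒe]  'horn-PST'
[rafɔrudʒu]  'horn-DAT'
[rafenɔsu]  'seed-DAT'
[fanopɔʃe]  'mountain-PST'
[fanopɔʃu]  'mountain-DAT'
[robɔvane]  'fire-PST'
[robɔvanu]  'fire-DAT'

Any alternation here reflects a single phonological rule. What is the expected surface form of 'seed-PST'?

[rafenɔʃe]

The root 'grass' surfaces as [panolɛʃe] and [panolɛsu], with a stem-final [ʃ] ~ [s] alternation.
If /ʃ/ were underlying and a rule turned it into [s] before the DAT suffix, 'mountain' would also alternate; but it has [ʃ] in both [fanopɔʃe] and [fanopɔʃu].
The underlying segment must be /s/; /k/, /g/ and /s/ become palato-alveolar [tʃ], [dʒ] and [ʃ] before a front vowel, yielding [ʃ] there.
From [rafenɔsu] the stem 'seed' is /rafenɔs/; before a front vowel this yields [rafenɔʃe].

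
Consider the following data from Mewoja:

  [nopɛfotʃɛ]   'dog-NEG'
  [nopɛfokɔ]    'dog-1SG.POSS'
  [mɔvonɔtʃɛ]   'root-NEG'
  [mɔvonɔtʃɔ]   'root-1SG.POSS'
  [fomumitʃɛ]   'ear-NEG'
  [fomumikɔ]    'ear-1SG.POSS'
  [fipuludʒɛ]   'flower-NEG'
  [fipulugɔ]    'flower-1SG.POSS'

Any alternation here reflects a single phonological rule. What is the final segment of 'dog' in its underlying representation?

/k/

The stem for 'dog' ends in [tʃ] in [nopɛfotʃɛ] but [k] in [nopɛfokɔ].
The stem 'root' ([mɔvonɔtʃɛ], [mɔvonɔtʃɔ]) shows [tʃ] unchanged in both environments, so [tʃ] cannot be basic with [k] derived before the 1SG.POSS suffix.
The alternation reflects palatalization before a front vowel: /k/ and /g/ become palato-alveolar [tʃ] and [dʒ] before a front vowel. /k/ is underlying.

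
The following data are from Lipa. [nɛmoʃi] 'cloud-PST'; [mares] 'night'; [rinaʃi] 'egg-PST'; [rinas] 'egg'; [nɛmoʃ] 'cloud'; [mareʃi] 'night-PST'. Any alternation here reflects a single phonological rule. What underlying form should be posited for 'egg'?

In [rinas] and [rinaʃi] the final segment of 'egg' alternates: [s] ~ [ʃ].
The stem 'cloud' ([nɛmoʃ], [nɛmoʃi]) shows [ʃ] unchanged in both environments, so [ʃ] cannot be basic with [s] derived in isolation.
So /s/ is underlying, and a rule of palatalization before a front vowel — /s/ becomes palato-alveolar [ʃ] before a front vowel — gives [ʃ].
The underlying form of 'egg' is therefore /rinas/.

/rinas/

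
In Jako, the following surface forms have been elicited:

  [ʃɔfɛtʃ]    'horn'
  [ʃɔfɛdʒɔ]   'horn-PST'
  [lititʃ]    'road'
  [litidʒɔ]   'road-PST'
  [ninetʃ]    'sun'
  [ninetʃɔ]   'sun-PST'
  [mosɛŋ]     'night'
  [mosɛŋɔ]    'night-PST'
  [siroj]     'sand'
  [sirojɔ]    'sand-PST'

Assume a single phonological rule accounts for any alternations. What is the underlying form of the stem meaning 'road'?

In [lititʃ] and [litidʒɔ] the final segment of 'road' alternates: [tʃ] ~ [dʒ].
Compare 'sun', with invariant [tʃ] in [ninetʃ] and [ninetʃɔ]: an analysis with underlying /tʃ/ and a rule producing [dʒ] before the PST suffix would wrongly predict alternation here too.
Therefore /dʒ/ is basic and [tʃ] is derived by word-final obstruent devoicing (voiced obstruents become voiceless word-finally).
Hence 'road' is /litidʒ/ underlyingly.

/litidʒ/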